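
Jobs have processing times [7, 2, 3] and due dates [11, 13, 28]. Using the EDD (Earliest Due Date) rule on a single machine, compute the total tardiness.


Sort by due date (EDD order): [(7, 11), (2, 13), (3, 28)]
Compute completion times and tardiness:
  Job 1: p=7, d=11, C=7, tardiness=max(0,7-11)=0
  Job 2: p=2, d=13, C=9, tardiness=max(0,9-13)=0
  Job 3: p=3, d=28, C=12, tardiness=max(0,12-28)=0
Total tardiness = 0

0


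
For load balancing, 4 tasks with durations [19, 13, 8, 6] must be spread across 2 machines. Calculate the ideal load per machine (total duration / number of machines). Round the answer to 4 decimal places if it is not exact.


Total processing time = 19 + 13 + 8 + 6 = 46
Number of machines = 2
Ideal balanced load = 46 / 2 = 23.0

23.0


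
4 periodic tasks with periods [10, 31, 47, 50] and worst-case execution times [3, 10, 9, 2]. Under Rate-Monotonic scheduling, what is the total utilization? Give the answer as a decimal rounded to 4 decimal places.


Compute individual utilizations (exact fractions):
  Task 1: C/T = 3/10 (approx. 0.3)
  Task 2: C/T = 10/31 (approx. 0.3226)
  Task 3: C/T = 9/47 (approx. 0.1915)
  Task 4: C/T = 2/50 = 1/25 (approx. 0.04)
Total utilization U = 3/10 + 10/31 + 9/47 + 1/25 = 62219/72850
Rounded to 4 decimal places: U = 0.8541
RM (Liu & Layland) bound for 4 tasks = 0.756828; compare with U = 62219/72850 (approx. 0.854070)
bound < U <= 1, so the RM sufficient condition is not met (inconclusive; an exact test such as response-time analysis is needed).

0.8541


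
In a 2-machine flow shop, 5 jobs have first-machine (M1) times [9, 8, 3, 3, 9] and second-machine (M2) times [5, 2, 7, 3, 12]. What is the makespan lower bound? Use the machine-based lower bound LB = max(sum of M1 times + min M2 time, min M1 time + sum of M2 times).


LB1 = sum(M1 times) + min(M2 times) = 32 + 2 = 34
LB2 = min(M1 times) + sum(M2 times) = 3 + 29 = 32
Lower bound = max(LB1, LB2) = max(34, 32) = 34

34


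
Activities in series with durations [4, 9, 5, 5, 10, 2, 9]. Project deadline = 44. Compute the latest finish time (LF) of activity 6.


LF(activity 6) = deadline - sum of successor durations
Successors: activities 7 through 7 with durations [9]
Sum of successor durations = 9
LF = 44 - 9 = 35

35


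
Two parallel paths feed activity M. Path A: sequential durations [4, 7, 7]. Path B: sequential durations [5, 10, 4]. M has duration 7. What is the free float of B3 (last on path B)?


ES(B3) = sum of predecessors on chain B = 15
EF(B3) = ES + duration = 15 + 4 = 19
Successor of B3 is M. ES(M) = max(sum(A), sum(B)) = max(18, 19) = 19
Free float = ES(successor) - EF(current) = 19 - 19 = 0

0


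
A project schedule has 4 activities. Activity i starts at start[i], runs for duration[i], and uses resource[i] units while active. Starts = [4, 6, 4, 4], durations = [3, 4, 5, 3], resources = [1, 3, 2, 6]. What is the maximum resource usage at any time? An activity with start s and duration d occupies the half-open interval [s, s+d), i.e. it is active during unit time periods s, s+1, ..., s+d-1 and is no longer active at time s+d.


Each activity i is active on [start_i, start_i + duration_i).
Compute total resource usage per time slot:
  t=0: active resources = [], total = 0
  t=1: active resources = [], total = 0
  t=2: active resources = [], total = 0
  t=3: active resources = [], total = 0
  t=4: active resources = [1, 2, 6], total = 9
  t=5: active resources = [1, 2, 6], total = 9
  t=6: active resources = [1, 3, 2, 6], total = 12
  t=7: active resources = [3, 2], total = 5
  t=8: active resources = [3, 2], total = 5
  t=9: active resources = [3], total = 3
Peak resource demand = 12

12


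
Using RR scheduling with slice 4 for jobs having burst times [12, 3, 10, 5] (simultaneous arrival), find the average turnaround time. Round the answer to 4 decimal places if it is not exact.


Time quantum = 4
Execution trace:
  J1 runs 4 units, time = 4
  J2 runs 3 units, time = 7
  J3 runs 4 units, time = 11
  J4 runs 4 units, time = 15
  J1 runs 4 units, time = 19
  J3 runs 4 units, time = 23
  J4 runs 1 units, time = 24
  J1 runs 4 units, time = 28
  J3 runs 2 units, time = 30
Finish times: [28, 7, 30, 24]
Average turnaround = 89/4 = 22.25

22.25


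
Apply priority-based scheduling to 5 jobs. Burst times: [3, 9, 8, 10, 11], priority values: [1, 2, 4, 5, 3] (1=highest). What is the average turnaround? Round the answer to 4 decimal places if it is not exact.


Sort by priority (ascending = highest first):
Order: [(1, 3), (2, 9), (3, 11), (4, 8), (5, 10)]
Completion times:
  Priority 1, burst=3, C=3
  Priority 2, burst=9, C=12
  Priority 3, burst=11, C=23
  Priority 4, burst=8, C=31
  Priority 5, burst=10, C=41
Average turnaround = 110/5 = 22.0

22.0


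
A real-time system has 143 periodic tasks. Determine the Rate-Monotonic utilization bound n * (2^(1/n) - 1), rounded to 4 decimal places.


Compute 2^(1/143) = 1.0048589497
Subtract 1: 1.0048589497 - 1 = 0.0048589497
Multiply by n: 143 * 0.0048589497 = 0.6948298071
Round to 4 dp: 0.6948

0.6948


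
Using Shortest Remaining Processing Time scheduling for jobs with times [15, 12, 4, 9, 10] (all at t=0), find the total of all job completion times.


Since all jobs arrive at t=0, SRPT equals SPT ordering.
SPT order: [4, 9, 10, 12, 15]
Completion times:
  Job 1: p=4, C=4
  Job 2: p=9, C=13
  Job 3: p=10, C=23
  Job 4: p=12, C=35
  Job 5: p=15, C=50
Total completion time = 4 + 13 + 23 + 35 + 50 = 125

125


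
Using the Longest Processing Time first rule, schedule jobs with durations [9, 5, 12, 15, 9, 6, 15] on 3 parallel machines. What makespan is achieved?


Sort jobs in decreasing order (LPT): [15, 15, 12, 9, 9, 6, 5]
Assign each job to the least loaded machine:
  Machine 1: jobs [15, 9], load = 24
  Machine 2: jobs [15, 6, 5], load = 26
  Machine 3: jobs [12, 9], load = 21
Makespan = max load = 26

26


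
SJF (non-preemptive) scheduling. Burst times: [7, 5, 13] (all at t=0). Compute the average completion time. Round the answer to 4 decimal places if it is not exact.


SJF order (ascending): [5, 7, 13]
Completion times:
  Job 1: burst=5, C=5
  Job 2: burst=7, C=12
  Job 3: burst=13, C=25
Average completion = 42/3 = 14.0

14.0


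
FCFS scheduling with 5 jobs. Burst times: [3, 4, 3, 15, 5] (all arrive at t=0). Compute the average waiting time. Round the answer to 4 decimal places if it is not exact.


FCFS order (as given): [3, 4, 3, 15, 5]
Waiting times:
  Job 1: wait = 0
  Job 2: wait = 3
  Job 3: wait = 7
  Job 4: wait = 10
  Job 5: wait = 25
Sum of waiting times = 45
Average waiting time = 45/5 = 9.0

9.0


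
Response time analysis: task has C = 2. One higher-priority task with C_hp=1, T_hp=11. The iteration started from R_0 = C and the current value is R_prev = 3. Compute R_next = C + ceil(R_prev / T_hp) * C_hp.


R_next = C + ceil(R_prev / T_hp) * C_hp
ceil(3 / 11) = ceil(0.2727) = 1
Interference = 1 * 1 = 1
R_next = 2 + 1 = 3
R_next = R_prev, so the iteration has converged (response time = 3).

3


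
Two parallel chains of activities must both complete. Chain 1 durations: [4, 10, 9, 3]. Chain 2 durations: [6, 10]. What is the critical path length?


Path A total = 4 + 10 + 9 + 3 = 26
Path B total = 6 + 10 = 16
Critical path = longest path = max(26, 16) = 26

26


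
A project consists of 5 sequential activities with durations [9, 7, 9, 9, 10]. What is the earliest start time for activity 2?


Activity 2 starts after activities 1 through 1 complete.
Predecessor durations: [9]
ES = 9 = 9

9


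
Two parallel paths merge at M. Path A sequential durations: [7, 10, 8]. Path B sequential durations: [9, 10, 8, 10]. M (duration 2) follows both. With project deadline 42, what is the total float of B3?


Forward pass: ES(B3) = sum of predecessors on chain B = 19
EF = ES + duration = 19 + 8 = 27
Backward pass: LF(M) = deadline = 42; LS(M) = 42 - 2 = 40
LF(B3) = LS(M) - sum(successors on chain B) = 40 - 10 = 30
LS = LF - duration = 30 - 8 = 22
Total float = LS - ES = 22 - 19 = 3

3


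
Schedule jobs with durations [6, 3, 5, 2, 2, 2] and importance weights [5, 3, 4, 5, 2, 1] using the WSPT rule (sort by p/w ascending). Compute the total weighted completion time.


Compute p/w ratios and sort ascending (WSPT): [(2, 5), (3, 3), (2, 2), (6, 5), (5, 4), (2, 1)]
Compute weighted completion times:
  Job (p=2,w=5): C=2, w*C=5*2=10
  Job (p=3,w=3): C=5, w*C=3*5=15
  Job (p=2,w=2): C=7, w*C=2*7=14
  Job (p=6,w=5): C=13, w*C=5*13=65
  Job (p=5,w=4): C=18, w*C=4*18=72
  Job (p=2,w=1): C=20, w*C=1*20=20
Total weighted completion time = 196

196


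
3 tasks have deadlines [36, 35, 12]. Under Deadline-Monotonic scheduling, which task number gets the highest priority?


Sort tasks by relative deadline (ascending):
  Task 3: deadline = 12
  Task 2: deadline = 35
  Task 1: deadline = 36
Priority order (highest first): [3, 2, 1]
Highest priority task = 3

3


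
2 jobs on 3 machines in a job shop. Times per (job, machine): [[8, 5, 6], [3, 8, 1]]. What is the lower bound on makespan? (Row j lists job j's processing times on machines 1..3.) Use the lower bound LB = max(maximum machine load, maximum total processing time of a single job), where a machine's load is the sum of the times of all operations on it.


Machine loads:
  Machine 1: 8 + 3 = 11
  Machine 2: 5 + 8 = 13
  Machine 3: 6 + 1 = 7
Max machine load = 13
Job totals:
  Job 1: 19
  Job 2: 12
Max job total = 19
Lower bound = max(13, 19) = 19

19


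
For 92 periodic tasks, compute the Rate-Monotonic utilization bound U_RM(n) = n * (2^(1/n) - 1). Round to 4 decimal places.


Compute 2^(1/92) = 1.0075626620
Subtract 1: 1.0075626620 - 1 = 0.0075626620
Multiply by n: 92 * 0.0075626620 = 0.6957649040
Round to 4 dp: 0.6958

0.6958


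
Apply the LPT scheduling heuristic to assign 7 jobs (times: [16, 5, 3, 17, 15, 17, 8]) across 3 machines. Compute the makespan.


Sort jobs in decreasing order (LPT): [17, 17, 16, 15, 8, 5, 3]
Assign each job to the least loaded machine:
  Machine 1: jobs [17, 8], load = 25
  Machine 2: jobs [17, 5, 3], load = 25
  Machine 3: jobs [16, 15], load = 31
Makespan = max load = 31

31


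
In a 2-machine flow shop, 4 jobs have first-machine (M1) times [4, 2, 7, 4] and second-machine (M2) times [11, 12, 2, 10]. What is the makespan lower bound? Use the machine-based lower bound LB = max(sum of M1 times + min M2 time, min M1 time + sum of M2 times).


LB1 = sum(M1 times) + min(M2 times) = 17 + 2 = 19
LB2 = min(M1 times) + sum(M2 times) = 2 + 35 = 37
Lower bound = max(LB1, LB2) = max(19, 37) = 37

37


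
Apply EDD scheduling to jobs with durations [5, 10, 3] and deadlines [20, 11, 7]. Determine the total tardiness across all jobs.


Sort by due date (EDD order): [(3, 7), (10, 11), (5, 20)]
Compute completion times and tardiness:
  Job 1: p=3, d=7, C=3, tardiness=max(0,3-7)=0
  Job 2: p=10, d=11, C=13, tardiness=max(0,13-11)=2
  Job 3: p=5, d=20, C=18, tardiness=max(0,18-20)=0
Total tardiness = 2

2


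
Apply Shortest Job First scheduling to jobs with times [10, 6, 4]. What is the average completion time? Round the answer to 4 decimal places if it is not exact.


SJF order (ascending): [4, 6, 10]
Completion times:
  Job 1: burst=4, C=4
  Job 2: burst=6, C=10
  Job 3: burst=10, C=20
Average completion = 34/3 = 11.3333

11.3333


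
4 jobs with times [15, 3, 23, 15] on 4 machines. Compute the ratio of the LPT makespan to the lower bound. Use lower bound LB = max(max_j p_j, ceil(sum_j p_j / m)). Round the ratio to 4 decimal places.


LPT order: [23, 15, 15, 3]
Machine loads after assignment: [23, 15, 15, 3]
LPT makespan = 23
Lower bound = max(max_job, ceil(total/4)) = max(23, 14) = 23
Ratio = 23 / 23 = 1.0

1.0


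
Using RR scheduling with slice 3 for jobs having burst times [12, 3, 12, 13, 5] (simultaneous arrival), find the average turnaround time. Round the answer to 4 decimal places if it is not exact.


Time quantum = 3
Execution trace:
  J1 runs 3 units, time = 3
  J2 runs 3 units, time = 6
  J3 runs 3 units, time = 9
  J4 runs 3 units, time = 12
  J5 runs 3 units, time = 15
  J1 runs 3 units, time = 18
  J3 runs 3 units, time = 21
  J4 runs 3 units, time = 24
  J5 runs 2 units, time = 26
  J1 runs 3 units, time = 29
  J3 runs 3 units, time = 32
  J4 runs 3 units, time = 35
  J1 runs 3 units, time = 38
  J3 runs 3 units, time = 41
  J4 runs 3 units, time = 44
  J4 runs 1 units, time = 45
Finish times: [38, 6, 41, 45, 26]
Average turnaround = 156/5 = 31.2

31.2


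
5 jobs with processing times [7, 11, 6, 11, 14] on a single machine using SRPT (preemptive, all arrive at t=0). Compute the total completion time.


Since all jobs arrive at t=0, SRPT equals SPT ordering.
SPT order: [6, 7, 11, 11, 14]
Completion times:
  Job 1: p=6, C=6
  Job 2: p=7, C=13
  Job 3: p=11, C=24
  Job 4: p=11, C=35
  Job 5: p=14, C=49
Total completion time = 6 + 13 + 24 + 35 + 49 = 127

127


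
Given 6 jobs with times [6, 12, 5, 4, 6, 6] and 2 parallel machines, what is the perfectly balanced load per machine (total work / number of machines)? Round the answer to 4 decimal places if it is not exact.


Total processing time = 6 + 12 + 5 + 4 + 6 + 6 = 39
Number of machines = 2
Ideal balanced load = 39 / 2 = 19.5

19.5


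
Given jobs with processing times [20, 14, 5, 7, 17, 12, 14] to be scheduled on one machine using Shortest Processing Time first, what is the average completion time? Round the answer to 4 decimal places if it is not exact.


Sort jobs by processing time (SPT order): [5, 7, 12, 14, 14, 17, 20]
Compute completion times sequentially:
  Job 1: processing = 5, completes at 5
  Job 2: processing = 7, completes at 12
  Job 3: processing = 12, completes at 24
  Job 4: processing = 14, completes at 38
  Job 5: processing = 14, completes at 52
  Job 6: processing = 17, completes at 69
  Job 7: processing = 20, completes at 89
Sum of completion times = 289
Average completion time = 289/7 = 41.2857

41.2857


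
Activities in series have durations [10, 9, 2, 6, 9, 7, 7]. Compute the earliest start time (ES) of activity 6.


Activity 6 starts after activities 1 through 5 complete.
Predecessor durations: [10, 9, 2, 6, 9]
ES = 10 + 9 + 2 + 6 + 9 = 36

36


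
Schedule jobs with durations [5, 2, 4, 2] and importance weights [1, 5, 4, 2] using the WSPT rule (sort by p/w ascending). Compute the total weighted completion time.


Compute p/w ratios and sort ascending (WSPT): [(2, 5), (4, 4), (2, 2), (5, 1)]
Compute weighted completion times:
  Job (p=2,w=5): C=2, w*C=5*2=10
  Job (p=4,w=4): C=6, w*C=4*6=24
  Job (p=2,w=2): C=8, w*C=2*8=16
  Job (p=5,w=1): C=13, w*C=1*13=13
Total weighted completion time = 63

63


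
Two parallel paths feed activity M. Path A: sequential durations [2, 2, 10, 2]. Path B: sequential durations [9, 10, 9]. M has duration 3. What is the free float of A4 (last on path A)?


ES(A4) = sum of predecessors on chain A = 14
EF(A4) = ES + duration = 14 + 2 = 16
Successor of A4 is M. ES(M) = max(sum(A), sum(B)) = max(16, 28) = 28
Free float = ES(successor) - EF(current) = 28 - 16 = 12

12


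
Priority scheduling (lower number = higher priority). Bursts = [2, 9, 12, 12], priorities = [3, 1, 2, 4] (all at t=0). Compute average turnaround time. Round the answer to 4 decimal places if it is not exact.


Sort by priority (ascending = highest first):
Order: [(1, 9), (2, 12), (3, 2), (4, 12)]
Completion times:
  Priority 1, burst=9, C=9
  Priority 2, burst=12, C=21
  Priority 3, burst=2, C=23
  Priority 4, burst=12, C=35
Average turnaround = 88/4 = 22.0

22.0


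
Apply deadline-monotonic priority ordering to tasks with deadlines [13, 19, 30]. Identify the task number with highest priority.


Sort tasks by relative deadline (ascending):
  Task 1: deadline = 13
  Task 2: deadline = 19
  Task 3: deadline = 30
Priority order (highest first): [1, 2, 3]
Highest priority task = 1

1


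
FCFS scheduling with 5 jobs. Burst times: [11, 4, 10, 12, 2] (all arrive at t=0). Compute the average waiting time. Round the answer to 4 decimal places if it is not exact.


FCFS order (as given): [11, 4, 10, 12, 2]
Waiting times:
  Job 1: wait = 0
  Job 2: wait = 11
  Job 3: wait = 15
  Job 4: wait = 25
  Job 5: wait = 37
Sum of waiting times = 88
Average waiting time = 88/5 = 17.6

17.6


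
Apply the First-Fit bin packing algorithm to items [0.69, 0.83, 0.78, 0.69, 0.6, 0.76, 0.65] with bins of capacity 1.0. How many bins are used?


Place items sequentially using First-Fit:
  Item 0.69 -> new Bin 1
  Item 0.83 -> new Bin 2
  Item 0.78 -> new Bin 3
  Item 0.69 -> new Bin 4
  Item 0.6 -> new Bin 5
  Item 0.76 -> new Bin 6
  Item 0.65 -> new Bin 7
Total bins used = 7

7


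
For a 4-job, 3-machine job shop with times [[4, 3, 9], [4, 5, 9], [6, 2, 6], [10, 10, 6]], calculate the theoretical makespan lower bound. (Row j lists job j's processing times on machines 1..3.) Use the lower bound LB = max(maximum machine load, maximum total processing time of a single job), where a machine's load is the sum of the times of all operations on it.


Machine loads:
  Machine 1: 4 + 4 + 6 + 10 = 24
  Machine 2: 3 + 5 + 2 + 10 = 20
  Machine 3: 9 + 9 + 6 + 6 = 30
Max machine load = 30
Job totals:
  Job 1: 16
  Job 2: 18
  Job 3: 14
  Job 4: 26
Max job total = 26
Lower bound = max(30, 26) = 30

30


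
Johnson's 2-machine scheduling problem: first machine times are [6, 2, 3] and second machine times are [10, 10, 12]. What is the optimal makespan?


Apply Johnson's rule:
  Group 1 (a <= b): [(2, 2, 10), (3, 3, 12), (1, 6, 10)]
  Group 2 (a > b): []
Optimal job order: [2, 3, 1]
Schedule:
  Job 2: M1 done at 2, M2 done at 12
  Job 3: M1 done at 5, M2 done at 24
  Job 1: M1 done at 11, M2 done at 34
Makespan = 34

34


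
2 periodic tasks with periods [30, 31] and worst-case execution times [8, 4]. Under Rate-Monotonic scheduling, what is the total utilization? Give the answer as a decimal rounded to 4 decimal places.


Compute individual utilizations (exact fractions):
  Task 1: C/T = 8/30 = 4/15 (approx. 0.2667)
  Task 2: C/T = 4/31 (approx. 0.129)
Total utilization U = 4/15 + 4/31 = 184/465
Rounded to 4 decimal places: U = 0.3957
RM (Liu & Layland) bound for 2 tasks = 0.828427; compare with U = 184/465 (approx. 0.395699)
U <= bound, so schedulable by RM sufficient condition.

0.3957


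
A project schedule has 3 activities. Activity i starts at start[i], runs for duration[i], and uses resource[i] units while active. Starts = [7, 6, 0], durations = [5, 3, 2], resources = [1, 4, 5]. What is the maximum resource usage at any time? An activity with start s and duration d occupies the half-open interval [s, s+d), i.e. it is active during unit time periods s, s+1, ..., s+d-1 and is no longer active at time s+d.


Each activity i is active on [start_i, start_i + duration_i).
Compute total resource usage per time slot:
  t=0: active resources = [5], total = 5
  t=1: active resources = [5], total = 5
  t=2: active resources = [], total = 0
  t=3: active resources = [], total = 0
  t=4: active resources = [], total = 0
  t=5: active resources = [], total = 0
  t=6: active resources = [4], total = 4
  t=7: active resources = [1, 4], total = 5
  t=8: active resources = [1, 4], total = 5
  t=9: active resources = [1], total = 1
  t=10: active resources = [1], total = 1
  t=11: active resources = [1], total = 1
Peak resource demand = 5

5


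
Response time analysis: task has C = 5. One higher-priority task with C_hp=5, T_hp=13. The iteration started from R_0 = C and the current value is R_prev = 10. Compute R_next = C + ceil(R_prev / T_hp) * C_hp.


R_next = C + ceil(R_prev / T_hp) * C_hp
ceil(10 / 13) = ceil(0.7692) = 1
Interference = 1 * 5 = 5
R_next = 5 + 5 = 10
R_next = R_prev, so the iteration has converged (response time = 10).

10


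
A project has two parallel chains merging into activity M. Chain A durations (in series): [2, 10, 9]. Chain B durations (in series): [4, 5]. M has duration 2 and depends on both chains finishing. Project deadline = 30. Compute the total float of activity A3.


Forward pass: ES(A3) = sum of predecessors on chain A = 12
EF = ES + duration = 12 + 9 = 21
Backward pass: LF(M) = deadline = 30; LS(M) = 30 - 2 = 28
LF(A3) = LS(M) - sum(successors on chain A) = 28 - 0 = 28
LS = LF - duration = 28 - 9 = 19
Total float = LS - ES = 19 - 12 = 7

7


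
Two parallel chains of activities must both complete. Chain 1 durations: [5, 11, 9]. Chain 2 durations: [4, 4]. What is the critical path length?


Path A total = 5 + 11 + 9 = 25
Path B total = 4 + 4 = 8
Critical path = longest path = max(25, 8) = 25

25


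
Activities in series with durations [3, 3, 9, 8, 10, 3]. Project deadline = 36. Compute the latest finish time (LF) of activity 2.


LF(activity 2) = deadline - sum of successor durations
Successors: activities 3 through 6 with durations [9, 8, 10, 3]
Sum of successor durations = 30
LF = 36 - 30 = 6

6


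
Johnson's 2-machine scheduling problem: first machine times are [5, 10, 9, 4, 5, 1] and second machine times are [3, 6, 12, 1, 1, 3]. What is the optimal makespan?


Apply Johnson's rule:
  Group 1 (a <= b): [(6, 1, 3), (3, 9, 12)]
  Group 2 (a > b): [(2, 10, 6), (1, 5, 3), (4, 4, 1), (5, 5, 1)]
Optimal job order: [6, 3, 2, 1, 4, 5]
Schedule:
  Job 6: M1 done at 1, M2 done at 4
  Job 3: M1 done at 10, M2 done at 22
  Job 2: M1 done at 20, M2 done at 28
  Job 1: M1 done at 25, M2 done at 31
  Job 4: M1 done at 29, M2 done at 32
  Job 5: M1 done at 34, M2 done at 35
Makespan = 35

35


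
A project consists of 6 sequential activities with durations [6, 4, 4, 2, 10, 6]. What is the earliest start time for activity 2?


Activity 2 starts after activities 1 through 1 complete.
Predecessor durations: [6]
ES = 6 = 6

6


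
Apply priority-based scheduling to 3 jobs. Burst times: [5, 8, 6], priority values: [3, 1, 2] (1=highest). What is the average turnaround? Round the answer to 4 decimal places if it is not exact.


Sort by priority (ascending = highest first):
Order: [(1, 8), (2, 6), (3, 5)]
Completion times:
  Priority 1, burst=8, C=8
  Priority 2, burst=6, C=14
  Priority 3, burst=5, C=19
Average turnaround = 41/3 = 13.6667

13.6667


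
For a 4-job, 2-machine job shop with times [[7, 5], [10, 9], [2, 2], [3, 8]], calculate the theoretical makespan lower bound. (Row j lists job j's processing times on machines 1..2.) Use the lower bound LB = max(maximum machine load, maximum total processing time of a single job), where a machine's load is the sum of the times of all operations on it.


Machine loads:
  Machine 1: 7 + 10 + 2 + 3 = 22
  Machine 2: 5 + 9 + 2 + 8 = 24
Max machine load = 24
Job totals:
  Job 1: 12
  Job 2: 19
  Job 3: 4
  Job 4: 11
Max job total = 19
Lower bound = max(24, 19) = 24

24


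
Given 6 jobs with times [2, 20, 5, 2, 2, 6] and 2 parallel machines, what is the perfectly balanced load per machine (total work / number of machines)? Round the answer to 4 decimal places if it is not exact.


Total processing time = 2 + 20 + 5 + 2 + 2 + 6 = 37
Number of machines = 2
Ideal balanced load = 37 / 2 = 18.5

18.5


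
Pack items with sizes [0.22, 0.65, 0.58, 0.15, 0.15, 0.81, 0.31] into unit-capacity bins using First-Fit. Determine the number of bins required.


Place items sequentially using First-Fit:
  Item 0.22 -> new Bin 1
  Item 0.65 -> Bin 1 (now 0.87)
  Item 0.58 -> new Bin 2
  Item 0.15 -> Bin 2 (now 0.73)
  Item 0.15 -> Bin 2 (now 0.88)
  Item 0.81 -> new Bin 3
  Item 0.31 -> new Bin 4
Total bins used = 4

4


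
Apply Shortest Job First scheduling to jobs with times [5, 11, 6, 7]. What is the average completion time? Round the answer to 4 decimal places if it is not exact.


SJF order (ascending): [5, 6, 7, 11]
Completion times:
  Job 1: burst=5, C=5
  Job 2: burst=6, C=11
  Job 3: burst=7, C=18
  Job 4: burst=11, C=29
Average completion = 63/4 = 15.75

15.75


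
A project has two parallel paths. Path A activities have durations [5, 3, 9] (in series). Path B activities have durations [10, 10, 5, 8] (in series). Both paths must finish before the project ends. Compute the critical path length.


Path A total = 5 + 3 + 9 = 17
Path B total = 10 + 10 + 5 + 8 = 33
Critical path = longest path = max(17, 33) = 33

33


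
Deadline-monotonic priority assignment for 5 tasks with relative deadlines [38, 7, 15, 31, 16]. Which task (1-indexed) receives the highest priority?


Sort tasks by relative deadline (ascending):
  Task 2: deadline = 7
  Task 3: deadline = 15
  Task 5: deadline = 16
  Task 4: deadline = 31
  Task 1: deadline = 38
Priority order (highest first): [2, 3, 5, 4, 1]
Highest priority task = 2

2


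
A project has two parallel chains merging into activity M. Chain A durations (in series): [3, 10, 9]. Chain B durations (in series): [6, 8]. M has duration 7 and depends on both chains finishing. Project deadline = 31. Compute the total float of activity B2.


Forward pass: ES(B2) = sum of predecessors on chain B = 6
EF = ES + duration = 6 + 8 = 14
Backward pass: LF(M) = deadline = 31; LS(M) = 31 - 7 = 24
LF(B2) = LS(M) - sum(successors on chain B) = 24 - 0 = 24
LS = LF - duration = 24 - 8 = 16
Total float = LS - ES = 16 - 6 = 10

10


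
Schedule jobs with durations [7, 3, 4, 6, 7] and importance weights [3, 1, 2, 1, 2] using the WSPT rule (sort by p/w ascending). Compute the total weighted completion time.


Compute p/w ratios and sort ascending (WSPT): [(4, 2), (7, 3), (3, 1), (7, 2), (6, 1)]
Compute weighted completion times:
  Job (p=4,w=2): C=4, w*C=2*4=8
  Job (p=7,w=3): C=11, w*C=3*11=33
  Job (p=3,w=1): C=14, w*C=1*14=14
  Job (p=7,w=2): C=21, w*C=2*21=42
  Job (p=6,w=1): C=27, w*C=1*27=27
Total weighted completion time = 124

124


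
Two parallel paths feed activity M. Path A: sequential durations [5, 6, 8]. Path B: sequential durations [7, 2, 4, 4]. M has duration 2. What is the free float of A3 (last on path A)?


ES(A3) = sum of predecessors on chain A = 11
EF(A3) = ES + duration = 11 + 8 = 19
Successor of A3 is M. ES(M) = max(sum(A), sum(B)) = max(19, 17) = 19
Free float = ES(successor) - EF(current) = 19 - 19 = 0

0


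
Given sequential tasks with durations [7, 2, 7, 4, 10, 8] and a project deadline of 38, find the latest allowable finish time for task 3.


LF(activity 3) = deadline - sum of successor durations
Successors: activities 4 through 6 with durations [4, 10, 8]
Sum of successor durations = 22
LF = 38 - 22 = 16

16


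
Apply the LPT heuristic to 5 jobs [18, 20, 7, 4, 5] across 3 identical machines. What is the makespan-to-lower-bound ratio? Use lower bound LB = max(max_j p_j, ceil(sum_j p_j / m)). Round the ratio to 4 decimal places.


LPT order: [20, 18, 7, 5, 4]
Machine loads after assignment: [20, 18, 16]
LPT makespan = 20
Lower bound = max(max_job, ceil(total/3)) = max(20, 18) = 20
Ratio = 20 / 20 = 1.0

1.0


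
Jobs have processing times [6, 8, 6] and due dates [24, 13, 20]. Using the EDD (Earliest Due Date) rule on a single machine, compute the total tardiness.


Sort by due date (EDD order): [(8, 13), (6, 20), (6, 24)]
Compute completion times and tardiness:
  Job 1: p=8, d=13, C=8, tardiness=max(0,8-13)=0
  Job 2: p=6, d=20, C=14, tardiness=max(0,14-20)=0
  Job 3: p=6, d=24, C=20, tardiness=max(0,20-24)=0
Total tardiness = 0

0


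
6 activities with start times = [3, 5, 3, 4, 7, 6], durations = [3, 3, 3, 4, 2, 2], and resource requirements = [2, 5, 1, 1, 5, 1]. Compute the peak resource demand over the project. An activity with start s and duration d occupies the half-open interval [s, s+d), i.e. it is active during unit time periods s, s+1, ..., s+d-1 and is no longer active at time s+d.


Each activity i is active on [start_i, start_i + duration_i).
Compute total resource usage per time slot:
  t=0: active resources = [], total = 0
  t=1: active resources = [], total = 0
  t=2: active resources = [], total = 0
  t=3: active resources = [2, 1], total = 3
  t=4: active resources = [2, 1, 1], total = 4
  t=5: active resources = [2, 5, 1, 1], total = 9
  t=6: active resources = [5, 1, 1], total = 7
  t=7: active resources = [5, 1, 5, 1], total = 12
  t=8: active resources = [5], total = 5
Peak resource demand = 12

12


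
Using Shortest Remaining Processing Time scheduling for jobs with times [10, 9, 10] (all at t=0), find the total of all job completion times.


Since all jobs arrive at t=0, SRPT equals SPT ordering.
SPT order: [9, 10, 10]
Completion times:
  Job 1: p=9, C=9
  Job 2: p=10, C=19
  Job 3: p=10, C=29
Total completion time = 9 + 19 + 29 = 57

57


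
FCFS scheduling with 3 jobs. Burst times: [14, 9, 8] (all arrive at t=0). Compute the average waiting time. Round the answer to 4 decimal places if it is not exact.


FCFS order (as given): [14, 9, 8]
Waiting times:
  Job 1: wait = 0
  Job 2: wait = 14
  Job 3: wait = 23
Sum of waiting times = 37
Average waiting time = 37/3 = 12.3333

12.3333


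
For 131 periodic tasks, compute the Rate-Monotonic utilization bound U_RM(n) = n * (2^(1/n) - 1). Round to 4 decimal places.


Compute 2^(1/131) = 1.0053052230
Subtract 1: 1.0053052230 - 1 = 0.0053052230
Multiply by n: 131 * 0.0053052230 = 0.6949842130
Round to 4 dp: 0.6950

0.6950


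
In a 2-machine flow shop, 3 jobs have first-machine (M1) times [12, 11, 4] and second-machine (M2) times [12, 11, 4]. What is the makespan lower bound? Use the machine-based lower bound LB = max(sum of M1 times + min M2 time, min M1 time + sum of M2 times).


LB1 = sum(M1 times) + min(M2 times) = 27 + 4 = 31
LB2 = min(M1 times) + sum(M2 times) = 4 + 27 = 31
Lower bound = max(LB1, LB2) = max(31, 31) = 31

31


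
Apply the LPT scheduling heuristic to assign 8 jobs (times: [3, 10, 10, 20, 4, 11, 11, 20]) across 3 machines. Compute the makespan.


Sort jobs in decreasing order (LPT): [20, 20, 11, 11, 10, 10, 4, 3]
Assign each job to the least loaded machine:
  Machine 1: jobs [20, 10], load = 30
  Machine 2: jobs [20, 10], load = 30
  Machine 3: jobs [11, 11, 4, 3], load = 29
Makespan = max load = 30

30


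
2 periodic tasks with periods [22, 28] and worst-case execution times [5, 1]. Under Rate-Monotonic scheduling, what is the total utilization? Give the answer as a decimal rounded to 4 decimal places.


Compute individual utilizations (exact fractions):
  Task 1: C/T = 5/22 (approx. 0.2273)
  Task 2: C/T = 1/28 (approx. 0.0357)
Total utilization U = 5/22 + 1/28 = 81/308
Rounded to 4 decimal places: U = 0.2630
RM (Liu & Layland) bound for 2 tasks = 0.828427; compare with U = 81/308 (approx. 0.262987)
U <= bound, so schedulable by RM sufficient condition.

0.2630


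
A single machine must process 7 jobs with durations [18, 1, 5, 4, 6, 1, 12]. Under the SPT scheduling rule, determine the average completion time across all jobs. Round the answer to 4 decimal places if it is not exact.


Sort jobs by processing time (SPT order): [1, 1, 4, 5, 6, 12, 18]
Compute completion times sequentially:
  Job 1: processing = 1, completes at 1
  Job 2: processing = 1, completes at 2
  Job 3: processing = 4, completes at 6
  Job 4: processing = 5, completes at 11
  Job 5: processing = 6, completes at 17
  Job 6: processing = 12, completes at 29
  Job 7: processing = 18, completes at 47
Sum of completion times = 113
Average completion time = 113/7 = 16.1429

16.1429


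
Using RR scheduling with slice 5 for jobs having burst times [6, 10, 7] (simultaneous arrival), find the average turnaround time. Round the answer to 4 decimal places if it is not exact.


Time quantum = 5
Execution trace:
  J1 runs 5 units, time = 5
  J2 runs 5 units, time = 10
  J3 runs 5 units, time = 15
  J1 runs 1 units, time = 16
  J2 runs 5 units, time = 21
  J3 runs 2 units, time = 23
Finish times: [16, 21, 23]
Average turnaround = 60/3 = 20.0

20.0


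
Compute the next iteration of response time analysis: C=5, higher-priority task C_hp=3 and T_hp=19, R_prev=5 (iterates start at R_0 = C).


R_next = C + ceil(R_prev / T_hp) * C_hp
ceil(5 / 19) = ceil(0.2632) = 1
Interference = 1 * 3 = 3
R_next = 5 + 3 = 8

8


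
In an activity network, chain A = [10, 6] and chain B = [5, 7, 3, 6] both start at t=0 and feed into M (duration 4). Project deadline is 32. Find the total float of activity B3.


Forward pass: ES(B3) = sum of predecessors on chain B = 12
EF = ES + duration = 12 + 3 = 15
Backward pass: LF(M) = deadline = 32; LS(M) = 32 - 4 = 28
LF(B3) = LS(M) - sum(successors on chain B) = 28 - 6 = 22
LS = LF - duration = 22 - 3 = 19
Total float = LS - ES = 19 - 12 = 7

7


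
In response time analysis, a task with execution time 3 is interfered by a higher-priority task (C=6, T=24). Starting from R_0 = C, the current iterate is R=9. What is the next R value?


R_next = C + ceil(R_prev / T_hp) * C_hp
ceil(9 / 24) = ceil(0.375) = 1
Interference = 1 * 6 = 6
R_next = 3 + 6 = 9
R_next = R_prev, so the iteration has converged (response time = 9).

9


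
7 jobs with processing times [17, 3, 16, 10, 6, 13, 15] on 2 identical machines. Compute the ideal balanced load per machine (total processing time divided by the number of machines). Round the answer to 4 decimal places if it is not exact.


Total processing time = 17 + 3 + 16 + 10 + 6 + 13 + 15 = 80
Number of machines = 2
Ideal balanced load = 80 / 2 = 40.0

40.0


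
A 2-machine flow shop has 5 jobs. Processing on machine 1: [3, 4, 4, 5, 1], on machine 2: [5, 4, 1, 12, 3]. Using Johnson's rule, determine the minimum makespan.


Apply Johnson's rule:
  Group 1 (a <= b): [(5, 1, 3), (1, 3, 5), (2, 4, 4), (4, 5, 12)]
  Group 2 (a > b): [(3, 4, 1)]
Optimal job order: [5, 1, 2, 4, 3]
Schedule:
  Job 5: M1 done at 1, M2 done at 4
  Job 1: M1 done at 4, M2 done at 9
  Job 2: M1 done at 8, M2 done at 13
  Job 4: M1 done at 13, M2 done at 25
  Job 3: M1 done at 17, M2 done at 26
Makespan = 26

26


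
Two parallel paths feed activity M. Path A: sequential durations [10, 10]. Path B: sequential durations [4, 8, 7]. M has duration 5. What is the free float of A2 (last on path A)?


ES(A2) = sum of predecessors on chain A = 10
EF(A2) = ES + duration = 10 + 10 = 20
Successor of A2 is M. ES(M) = max(sum(A), sum(B)) = max(20, 19) = 20
Free float = ES(successor) - EF(current) = 20 - 20 = 0

0


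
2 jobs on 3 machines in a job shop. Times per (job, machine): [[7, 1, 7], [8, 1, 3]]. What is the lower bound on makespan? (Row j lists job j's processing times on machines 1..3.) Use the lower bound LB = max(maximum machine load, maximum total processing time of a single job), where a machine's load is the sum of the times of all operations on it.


Machine loads:
  Machine 1: 7 + 8 = 15
  Machine 2: 1 + 1 = 2
  Machine 3: 7 + 3 = 10
Max machine load = 15
Job totals:
  Job 1: 15
  Job 2: 12
Max job total = 15
Lower bound = max(15, 15) = 15

15


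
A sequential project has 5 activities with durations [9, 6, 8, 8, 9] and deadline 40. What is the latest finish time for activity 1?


LF(activity 1) = deadline - sum of successor durations
Successors: activities 2 through 5 with durations [6, 8, 8, 9]
Sum of successor durations = 31
LF = 40 - 31 = 9

9


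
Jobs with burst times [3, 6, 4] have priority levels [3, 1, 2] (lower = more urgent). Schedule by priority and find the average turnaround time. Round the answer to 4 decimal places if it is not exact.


Sort by priority (ascending = highest first):
Order: [(1, 6), (2, 4), (3, 3)]
Completion times:
  Priority 1, burst=6, C=6
  Priority 2, burst=4, C=10
  Priority 3, burst=3, C=13
Average turnaround = 29/3 = 9.6667

9.6667


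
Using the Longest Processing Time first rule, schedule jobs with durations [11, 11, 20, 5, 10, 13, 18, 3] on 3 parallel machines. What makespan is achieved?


Sort jobs in decreasing order (LPT): [20, 18, 13, 11, 11, 10, 5, 3]
Assign each job to the least loaded machine:
  Machine 1: jobs [20, 10], load = 30
  Machine 2: jobs [18, 11, 3], load = 32
  Machine 3: jobs [13, 11, 5], load = 29
Makespan = max load = 32

32


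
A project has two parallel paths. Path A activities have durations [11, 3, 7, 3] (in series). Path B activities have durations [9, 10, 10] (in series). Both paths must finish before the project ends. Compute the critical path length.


Path A total = 11 + 3 + 7 + 3 = 24
Path B total = 9 + 10 + 10 = 29
Critical path = longest path = max(24, 29) = 29

29


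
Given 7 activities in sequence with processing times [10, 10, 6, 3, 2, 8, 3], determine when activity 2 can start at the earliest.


Activity 2 starts after activities 1 through 1 complete.
Predecessor durations: [10]
ES = 10 = 10

10


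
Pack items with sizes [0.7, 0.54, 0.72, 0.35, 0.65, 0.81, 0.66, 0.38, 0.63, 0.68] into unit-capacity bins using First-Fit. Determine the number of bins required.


Place items sequentially using First-Fit:
  Item 0.7 -> new Bin 1
  Item 0.54 -> new Bin 2
  Item 0.72 -> new Bin 3
  Item 0.35 -> Bin 2 (now 0.89)
  Item 0.65 -> new Bin 4
  Item 0.81 -> new Bin 5
  Item 0.66 -> new Bin 6
  Item 0.38 -> new Bin 7
  Item 0.63 -> new Bin 8
  Item 0.68 -> new Bin 9
Total bins used = 9

9


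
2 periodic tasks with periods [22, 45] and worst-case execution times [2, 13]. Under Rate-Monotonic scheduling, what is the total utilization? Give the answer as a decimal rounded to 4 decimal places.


Compute individual utilizations (exact fractions):
  Task 1: C/T = 2/22 = 1/11 (approx. 0.0909)
  Task 2: C/T = 13/45 (approx. 0.2889)
Total utilization U = 1/11 + 13/45 = 188/495
Rounded to 4 decimal places: U = 0.3798
RM (Liu & Layland) bound for 2 tasks = 0.828427; compare with U = 188/495 (approx. 0.379798)
U <= bound, so schedulable by RM sufficient condition.

0.3798


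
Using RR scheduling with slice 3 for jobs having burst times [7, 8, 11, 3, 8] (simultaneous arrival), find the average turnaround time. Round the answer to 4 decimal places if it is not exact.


Time quantum = 3
Execution trace:
  J1 runs 3 units, time = 3
  J2 runs 3 units, time = 6
  J3 runs 3 units, time = 9
  J4 runs 3 units, time = 12
  J5 runs 3 units, time = 15
  J1 runs 3 units, time = 18
  J2 runs 3 units, time = 21
  J3 runs 3 units, time = 24
  J5 runs 3 units, time = 27
  J1 runs 1 units, time = 28
  J2 runs 2 units, time = 30
  J3 runs 3 units, time = 33
  J5 runs 2 units, time = 35
  J3 runs 2 units, time = 37
Finish times: [28, 30, 37, 12, 35]
Average turnaround = 142/5 = 28.4

28.4


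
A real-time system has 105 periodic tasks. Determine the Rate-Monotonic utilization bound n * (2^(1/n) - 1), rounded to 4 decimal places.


Compute 2^(1/105) = 1.0066232390
Subtract 1: 1.0066232390 - 1 = 0.0066232390
Multiply by n: 105 * 0.0066232390 = 0.6954400950
Round to 4 dp: 0.6954

0.6954


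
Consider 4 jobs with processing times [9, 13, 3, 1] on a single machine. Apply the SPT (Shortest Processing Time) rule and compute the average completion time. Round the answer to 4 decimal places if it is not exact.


Sort jobs by processing time (SPT order): [1, 3, 9, 13]
Compute completion times sequentially:
  Job 1: processing = 1, completes at 1
  Job 2: processing = 3, completes at 4
  Job 3: processing = 9, completes at 13
  Job 4: processing = 13, completes at 26
Sum of completion times = 44
Average completion time = 44/4 = 11.0

11.0


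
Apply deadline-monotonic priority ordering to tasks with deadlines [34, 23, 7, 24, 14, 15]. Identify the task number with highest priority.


Sort tasks by relative deadline (ascending):
  Task 3: deadline = 7
  Task 5: deadline = 14
  Task 6: deadline = 15
  Task 2: deadline = 23
  Task 4: deadline = 24
  Task 1: deadline = 34
Priority order (highest first): [3, 5, 6, 2, 4, 1]
Highest priority task = 3

3


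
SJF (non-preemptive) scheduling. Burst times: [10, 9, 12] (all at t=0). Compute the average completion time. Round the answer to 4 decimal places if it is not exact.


SJF order (ascending): [9, 10, 12]
Completion times:
  Job 1: burst=9, C=9
  Job 2: burst=10, C=19
  Job 3: burst=12, C=31
Average completion = 59/3 = 19.6667

19.6667


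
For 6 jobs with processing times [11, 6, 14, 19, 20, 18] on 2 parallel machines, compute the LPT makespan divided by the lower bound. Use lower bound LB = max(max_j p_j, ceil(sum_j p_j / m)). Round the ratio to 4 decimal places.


LPT order: [20, 19, 18, 14, 11, 6]
Machine loads after assignment: [45, 43]
LPT makespan = 45
Lower bound = max(max_job, ceil(total/2)) = max(20, 44) = 44
Ratio = 45 / 44 = 1.0227

1.0227
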